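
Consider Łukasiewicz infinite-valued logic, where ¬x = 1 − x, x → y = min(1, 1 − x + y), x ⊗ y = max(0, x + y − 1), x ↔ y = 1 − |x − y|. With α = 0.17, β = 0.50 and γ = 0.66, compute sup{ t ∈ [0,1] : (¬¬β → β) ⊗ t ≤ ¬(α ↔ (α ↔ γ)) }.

¬β = 1 − 0.50 = 0.50
¬¬β = 1 − 0.50 = 0.50
¬¬β → β = min(1, 1 − 0.50 + 0.50) = min(1, 1.00) = 1.00
So the left factor is ¬¬β → β = 1.00.
α ↔ γ = 1 − |0.17 − 0.66| = 1 − 0.49 = 0.51
α ↔ (α ↔ γ) = 1 − |0.17 − 0.51| = 1 − 0.34 = 0.66
¬(α ↔ (α ↔ γ)) = 1 − 0.66 = 0.34
So the right-hand bound is ¬(α ↔ (α ↔ γ)) = 0.34.
The residuum of the Łukasiewicz t-norm gives the supremum: min(1, 1 − 1.00 + 0.34).
1 − 1.00 + 0.34 = 0.34, so t = min(1, 0.34) = 0.34.
Check: 1.00 ⊗ 0.34 = max(0, 0.34) = 0.34 ≤ 0.34.

0.34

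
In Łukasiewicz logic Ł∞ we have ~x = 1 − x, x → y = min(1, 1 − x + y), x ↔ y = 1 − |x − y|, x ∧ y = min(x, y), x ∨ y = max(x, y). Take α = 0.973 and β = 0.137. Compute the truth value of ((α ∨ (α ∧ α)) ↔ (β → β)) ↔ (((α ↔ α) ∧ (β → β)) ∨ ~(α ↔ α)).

0.973

α ∧ α = min(0.973, 0.973) = 0.973
α ∨ (α ∧ α) = max(0.973, 0.973) = 0.973
β → β = min(1, 1 − 0.137 + 0.137) = min(1, 1.000) = 1.000
(α ∨ (α ∧ α)) ↔ (β → β) = 1 − |0.973 − 1.000| = 1 − 0.027 = 0.973
α ↔ α = 1 − |0.973 − 0.973| = 1 − 0.000 = 1.000
(α ↔ α) ∧ (β → β) = min(1.000, 1.000) = 1.000
~(α ↔ α) = 1 − 1.000 = 0.000
((α ↔ α) ∧ (β → β)) ∨ ~(α ↔ α) = max(1.000, 0.000) = 1.000
((α ∨ (α ∧ α)) ↔ (β → β)) ↔ (((α ↔ α) ∧ (β → β)) ∨ ~(α ↔ α)) = 1 − |0.973 − 1.000| = 1 − 0.027 = 0.973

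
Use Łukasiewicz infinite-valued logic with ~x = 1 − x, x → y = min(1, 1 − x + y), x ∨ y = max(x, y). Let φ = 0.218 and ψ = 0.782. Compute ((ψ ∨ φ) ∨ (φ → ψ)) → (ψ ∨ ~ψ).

ψ ∨ φ = max(0.782, 0.218) = 0.782
φ → ψ = min(1, 1 − 0.218 + 0.782) = min(1, 1.564) = 1.000
(ψ ∨ φ) ∨ (φ → ψ) = max(0.782, 1.000) = 1.000
~ψ = 1 − 0.782 = 0.218
ψ ∨ ~ψ = max(0.782, 0.218) = 0.782
((ψ ∨ φ) ∨ (φ → ψ)) → (ψ ∨ ~ψ) = min(1, 1 − 1.000 + 0.782) = min(1, 0.782) = 0.782

0.782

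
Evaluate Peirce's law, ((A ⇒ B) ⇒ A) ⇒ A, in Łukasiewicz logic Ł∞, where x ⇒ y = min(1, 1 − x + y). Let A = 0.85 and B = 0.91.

1.00

A ⇒ B = min(1, 1 − 0.85 + 0.91) = min(1, 1.06) = 1.00
(A ⇒ B) ⇒ A = min(1, 1 − 1.00 + 0.85) = min(1, 0.85) = 0.85
((A ⇒ B) ⇒ A) ⇒ A = min(1, 1 − 0.85 + 0.85) = min(1, 1.00) = 1.00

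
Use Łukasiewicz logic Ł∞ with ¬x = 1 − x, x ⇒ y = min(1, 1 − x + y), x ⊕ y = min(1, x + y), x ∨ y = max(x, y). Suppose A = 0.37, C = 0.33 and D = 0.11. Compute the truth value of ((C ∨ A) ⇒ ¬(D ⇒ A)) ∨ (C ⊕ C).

0.66

C ∨ A = max(0.33, 0.37) = 0.37
D ⇒ A = min(1, 1 − 0.11 + 0.37) = min(1, 1.26) = 1.00
¬(D ⇒ A) = 1 − 1.00 = 0.00
(C ∨ A) ⇒ ¬(D ⇒ A) = min(1, 1 − 0.37 + 0.00) = min(1, 0.63) = 0.63
C ⊕ C = min(1, 0.33 + 0.33) = min(1, 0.66) = 0.66
((C ∨ A) ⇒ ¬(D ⇒ A)) ∨ (C ⊕ C) = max(0.63, 0.66) = 0.66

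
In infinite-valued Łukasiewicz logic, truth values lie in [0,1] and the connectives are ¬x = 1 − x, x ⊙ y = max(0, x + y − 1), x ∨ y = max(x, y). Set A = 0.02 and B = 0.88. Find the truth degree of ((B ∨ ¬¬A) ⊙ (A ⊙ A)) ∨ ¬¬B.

¬A = 1 − 0.02 = 0.98
¬¬A = 1 − 0.98 = 0.02
B ∨ ¬¬A = max(0.88, 0.02) = 0.88
A ⊙ A = max(0, 0.02 + 0.02 − 1) = max(0, -0.96) = 0.00
(B ∨ ¬¬A) ⊙ (A ⊙ A) = max(0, 0.88 + 0.00 − 1) = max(0, -0.12) = 0.00
¬B = 1 − 0.88 = 0.12
¬¬B = 1 − 0.12 = 0.88
((B ∨ ¬¬A) ⊙ (A ⊙ A)) ∨ ¬¬B = max(0.00, 0.88) = 0.88

0.88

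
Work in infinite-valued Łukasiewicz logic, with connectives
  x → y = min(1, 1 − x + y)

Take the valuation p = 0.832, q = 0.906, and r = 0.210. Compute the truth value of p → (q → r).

q → r = min(1, 1 − 0.906 + 0.210) = min(1, 0.304) = 0.304
p → (q → r) = min(1, 1 − 0.832 + 0.304) = min(1, 0.472) = 0.472

0.472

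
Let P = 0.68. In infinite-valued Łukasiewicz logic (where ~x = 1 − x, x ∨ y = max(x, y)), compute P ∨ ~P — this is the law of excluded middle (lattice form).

~P = 1 − 0.68 = 0.32
P ∨ ~P = max(0.68, 0.32) = 0.68
(The value 0.68 < 1 shows this instance is not satisfied; not a Ł∞-tautology — its value is max(a, 1−a).)

0.68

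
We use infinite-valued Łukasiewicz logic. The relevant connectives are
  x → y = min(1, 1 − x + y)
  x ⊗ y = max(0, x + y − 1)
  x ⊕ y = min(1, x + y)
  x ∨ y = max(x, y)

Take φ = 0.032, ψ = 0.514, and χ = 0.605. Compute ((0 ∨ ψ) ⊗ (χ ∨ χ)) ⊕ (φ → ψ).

0 ∨ ψ = max(0.000, 0.514) = 0.514
χ ∨ χ = max(0.605, 0.605) = 0.605
(0 ∨ ψ) ⊗ (χ ∨ χ) = max(0, 0.514 + 0.605 − 1) = max(0, 0.119) = 0.119
φ → ψ = min(1, 1 − 0.032 + 0.514) = min(1, 1.482) = 1.000
((0 ∨ ψ) ⊗ (χ ∨ χ)) ⊕ (φ → ψ) = min(1, 0.119 + 1.000) = min(1, 1.119) = 1.000

1.000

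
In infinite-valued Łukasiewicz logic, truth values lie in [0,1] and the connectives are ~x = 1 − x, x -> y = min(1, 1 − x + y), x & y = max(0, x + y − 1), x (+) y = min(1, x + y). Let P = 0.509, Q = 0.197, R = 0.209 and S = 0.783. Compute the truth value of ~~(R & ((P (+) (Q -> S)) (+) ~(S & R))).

0.209

Q -> S = min(1, 1 − 0.197 + 0.783) = min(1, 1.586) = 1.000
P (+) (Q -> S) = min(1, 0.509 + 1.000) = min(1, 1.509) = 1.000
S & R = max(0, 0.783 + 0.209 − 1) = max(0, -0.008) = 0.000
~(S & R) = 1 − 0.000 = 1.000
(P (+) (Q -> S)) (+) ~(S & R) = min(1, 1.000 + 1.000) = min(1, 2.000) = 1.000
R & ((P (+) (Q -> S)) (+) ~(S & R)) = max(0, 0.209 + 1.000 − 1) = max(0, 0.209) = 0.209
~(R & ((P (+) (Q -> S)) (+) ~(S & R))) = 1 − 0.209 = 0.791
~~(R & ((P (+) (Q -> S)) (+) ~(S & R))) = 1 − 0.791 = 0.209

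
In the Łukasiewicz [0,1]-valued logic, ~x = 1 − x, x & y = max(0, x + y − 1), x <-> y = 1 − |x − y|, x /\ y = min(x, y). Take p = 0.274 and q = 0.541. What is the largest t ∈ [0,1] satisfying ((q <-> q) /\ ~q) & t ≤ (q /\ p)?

q <-> q = 1 − |0.541 − 0.541| = 1 − 0.000 = 1.000
~q = 1 − 0.541 = 0.459
(q <-> q) /\ ~q = min(1.000, 0.459) = 0.459
So the left factor is (q <-> q) /\ ~q = 0.459.
q /\ p = min(0.541, 0.274) = 0.274
So the right-hand bound is q /\ p = 0.274.
The residuum of the Łukasiewicz t-norm gives the supremum: min(1, 1 − 0.459 + 0.274).
1 − 0.459 + 0.274 = 0.815, so t = min(1, 0.815) = 0.815.
Check: 0.459 & 0.815 = max(0, 0.274) = 0.274 ≤ 0.274.

0.815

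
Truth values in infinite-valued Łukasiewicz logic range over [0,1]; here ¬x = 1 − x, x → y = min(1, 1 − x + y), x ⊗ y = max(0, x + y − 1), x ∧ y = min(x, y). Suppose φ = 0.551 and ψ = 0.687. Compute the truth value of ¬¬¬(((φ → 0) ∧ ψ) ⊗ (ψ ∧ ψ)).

φ → 0 = min(1, 1 − 0.551 + 0.000) = min(1, 0.449) = 0.449
(φ → 0) ∧ ψ = min(0.449, 0.687) = 0.449
ψ ∧ ψ = min(0.687, 0.687) = 0.687
((φ → 0) ∧ ψ) ⊗ (ψ ∧ ψ) = max(0, 0.449 + 0.687 − 1) = max(0, 0.136) = 0.136
¬(((φ → 0) ∧ ψ) ⊗ (ψ ∧ ψ)) = 1 − 0.136 = 0.864
¬¬(((φ → 0) ∧ ψ) ⊗ (ψ ∧ ψ)) = 1 − 0.864 = 0.136
¬¬¬(((φ → 0) ∧ ψ) ⊗ (ψ ∧ ψ)) = 1 − 0.136 = 0.864

0.864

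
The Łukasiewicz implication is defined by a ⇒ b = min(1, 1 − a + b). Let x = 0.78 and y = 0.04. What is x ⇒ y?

x ⇒ y = min(1, 1 − 0.78 + 0.04) = min(1, 0.26) = 0.26
For comparison, the Gödel implication (1 if a ≤ b else b) would give 0.04.

0.26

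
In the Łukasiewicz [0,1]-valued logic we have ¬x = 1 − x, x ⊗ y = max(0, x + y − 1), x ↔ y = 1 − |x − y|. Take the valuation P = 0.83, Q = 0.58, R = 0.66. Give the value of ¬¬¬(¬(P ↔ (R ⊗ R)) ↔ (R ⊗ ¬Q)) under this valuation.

R ⊗ R = max(0, 0.66 + 0.66 − 1) = max(0, 0.32) = 0.32
P ↔ (R ⊗ R) = 1 − |0.83 − 0.32| = 1 − 0.51 = 0.49
¬(P ↔ (R ⊗ R)) = 1 − 0.49 = 0.51
¬Q = 1 − 0.58 = 0.42
R ⊗ ¬Q = max(0, 0.66 + 0.42 − 1) = max(0, 0.08) = 0.08
¬(P ↔ (R ⊗ R)) ↔ (R ⊗ ¬Q) = 1 − |0.51 − 0.08| = 1 − 0.43 = 0.57
¬(¬(P ↔ (R ⊗ R)) ↔ (R ⊗ ¬Q)) = 1 − 0.57 = 0.43
¬¬(¬(P ↔ (R ⊗ R)) ↔ (R ⊗ ¬Q)) = 1 − 0.43 = 0.57
¬¬¬(¬(P ↔ (R ⊗ R)) ↔ (R ⊗ ¬Q)) = 1 − 0.57 = 0.43

0.43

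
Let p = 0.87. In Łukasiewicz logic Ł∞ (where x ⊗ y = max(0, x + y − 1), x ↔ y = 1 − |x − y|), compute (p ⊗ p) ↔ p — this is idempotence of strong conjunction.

p ⊗ p = max(0, 0.87 + 0.87 − 1) = max(0, 0.74) = 0.74
(p ⊗ p) ↔ p = 1 − |0.74 − 0.87| = 1 − 0.13 = 0.87
(The value 0.87 < 1 shows this instance is not satisfied; fails in Ł∞ since a ⊗ a = max(0, 2a−1) ≠ a in general.)

0.87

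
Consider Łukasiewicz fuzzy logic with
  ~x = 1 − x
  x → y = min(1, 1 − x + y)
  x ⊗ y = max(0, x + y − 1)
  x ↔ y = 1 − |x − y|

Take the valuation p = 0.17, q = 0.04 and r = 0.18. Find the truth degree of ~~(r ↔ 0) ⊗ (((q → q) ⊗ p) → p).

0.82

r ↔ 0 = 1 − |0.18 − 0.00| = 1 − 0.18 = 0.82
~(r ↔ 0) = 1 − 0.82 = 0.18
~~(r ↔ 0) = 1 − 0.18 = 0.82
q → q = min(1, 1 − 0.04 + 0.04) = min(1, 1.00) = 1.00
(q → q) ⊗ p = max(0, 1.00 + 0.17 − 1) = max(0, 0.17) = 0.17
((q → q) ⊗ p) → p = min(1, 1 − 0.17 + 0.17) = min(1, 1.00) = 1.00
~~(r ↔ 0) ⊗ (((q → q) ⊗ p) → p) = max(0, 0.82 + 1.00 − 1) = max(0, 0.82) = 0.82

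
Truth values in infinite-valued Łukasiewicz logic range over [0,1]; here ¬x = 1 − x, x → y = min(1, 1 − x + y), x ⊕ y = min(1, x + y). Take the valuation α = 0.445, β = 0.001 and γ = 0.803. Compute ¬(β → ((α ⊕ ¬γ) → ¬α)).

0.000

¬γ = 1 − 0.803 = 0.197
α ⊕ ¬γ = min(1, 0.445 + 0.197) = min(1, 0.642) = 0.642
¬α = 1 − 0.445 = 0.555
(α ⊕ ¬γ) → ¬α = min(1, 1 − 0.642 + 0.555) = min(1, 0.913) = 0.913
β → ((α ⊕ ¬γ) → ¬α) = min(1, 1 − 0.001 + 0.913) = min(1, 1.912) = 1.000
¬(β → ((α ⊕ ¬γ) → ¬α)) = 1 − 1.000 = 0.000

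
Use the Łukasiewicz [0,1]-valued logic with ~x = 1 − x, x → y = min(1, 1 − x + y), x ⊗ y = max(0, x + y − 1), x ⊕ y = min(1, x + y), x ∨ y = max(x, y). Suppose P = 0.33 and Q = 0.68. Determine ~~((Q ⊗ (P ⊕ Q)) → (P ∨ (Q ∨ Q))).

P ⊕ Q = min(1, 0.33 + 0.68) = min(1, 1.01) = 1.00
Q ⊗ (P ⊕ Q) = max(0, 0.68 + 1.00 − 1) = max(0, 0.68) = 0.68
Q ∨ Q = max(0.68, 0.68) = 0.68
P ∨ (Q ∨ Q) = max(0.33, 0.68) = 0.68
(Q ⊗ (P ⊕ Q)) → (P ∨ (Q ∨ Q)) = min(1, 1 − 0.68 + 0.68) = min(1, 1.00) = 1.00
~((Q ⊗ (P ⊕ Q)) → (P ∨ (Q ∨ Q))) = 1 − 1.00 = 0.00
~~((Q ⊗ (P ⊕ Q)) → (P ∨ (Q ∨ Q))) = 1 − 0.00 = 1.00

1.00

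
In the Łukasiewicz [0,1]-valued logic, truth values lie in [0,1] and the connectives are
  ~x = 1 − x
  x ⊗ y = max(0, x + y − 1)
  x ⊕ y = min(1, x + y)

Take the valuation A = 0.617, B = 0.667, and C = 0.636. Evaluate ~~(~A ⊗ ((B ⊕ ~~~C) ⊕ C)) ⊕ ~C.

0.747

~A = 1 − 0.617 = 0.383
~C = 1 − 0.636 = 0.364
~~C = 1 − 0.364 = 0.636
~~~C = 1 − 0.636 = 0.364
B ⊕ ~~~C = min(1, 0.667 + 0.364) = min(1, 1.031) = 1.000
(B ⊕ ~~~C) ⊕ C = min(1, 1.000 + 0.636) = min(1, 1.636) = 1.000
~A ⊗ ((B ⊕ ~~~C) ⊕ C) = max(0, 0.383 + 1.000 − 1) = max(0, 0.383) = 0.383
~(~A ⊗ ((B ⊕ ~~~C) ⊕ C)) = 1 − 0.383 = 0.617
~~(~A ⊗ ((B ⊕ ~~~C) ⊕ C)) = 1 − 0.617 = 0.383
~~(~A ⊗ ((B ⊕ ~~~C) ⊕ C)) ⊕ ~C = min(1, 0.383 + 0.364) = min(1, 0.747) = 0.747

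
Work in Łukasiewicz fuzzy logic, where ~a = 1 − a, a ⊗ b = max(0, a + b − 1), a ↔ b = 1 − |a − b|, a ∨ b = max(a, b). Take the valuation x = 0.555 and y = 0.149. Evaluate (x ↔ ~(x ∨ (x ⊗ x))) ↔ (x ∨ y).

x ⊗ x = max(0, 0.555 + 0.555 − 1) = max(0, 0.110) = 0.110
x ∨ (x ⊗ x) = max(0.555, 0.110) = 0.555
~(x ∨ (x ⊗ x)) = 1 − 0.555 = 0.445
x ↔ ~(x ∨ (x ⊗ x)) = 1 − |0.555 − 0.445| = 1 − 0.110 = 0.890
x ∨ y = max(0.555, 0.149) = 0.555
(x ↔ ~(x ∨ (x ⊗ x))) ↔ (x ∨ y) = 1 − |0.890 − 0.555| = 1 − 0.335 = 0.665

0.665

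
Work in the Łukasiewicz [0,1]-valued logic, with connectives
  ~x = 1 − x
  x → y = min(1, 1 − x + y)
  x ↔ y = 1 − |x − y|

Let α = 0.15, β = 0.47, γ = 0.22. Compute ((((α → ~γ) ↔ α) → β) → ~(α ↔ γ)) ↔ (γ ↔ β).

~γ = 1 − 0.22 = 0.78
α → ~γ = min(1, 1 − 0.15 + 0.78) = min(1, 1.63) = 1.00
(α → ~γ) ↔ α = 1 − |1.00 − 0.15| = 1 − 0.85 = 0.15
((α → ~γ) ↔ α) → β = min(1, 1 − 0.15 + 0.47) = min(1, 1.32) = 1.00
α ↔ γ = 1 − |0.15 − 0.22| = 1 − 0.07 = 0.93
~(α ↔ γ) = 1 − 0.93 = 0.07
(((α → ~γ) ↔ α) → β) → ~(α ↔ γ) = min(1, 1 − 1.00 + 0.07) = min(1, 0.07) = 0.07
γ ↔ β = 1 − |0.22 − 0.47| = 1 − 0.25 = 0.75
((((α → ~γ) ↔ α) → β) → ~(α ↔ γ)) ↔ (γ ↔ β) = 1 − |0.07 − 0.75| = 1 − 0.68 = 0.32

0.32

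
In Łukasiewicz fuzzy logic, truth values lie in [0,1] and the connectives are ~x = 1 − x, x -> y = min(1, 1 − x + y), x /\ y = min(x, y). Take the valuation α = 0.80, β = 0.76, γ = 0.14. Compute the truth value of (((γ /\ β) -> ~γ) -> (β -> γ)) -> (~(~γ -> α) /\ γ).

0.68

γ /\ β = min(0.14, 0.76) = 0.14
~γ = 1 − 0.14 = 0.86
(γ /\ β) -> ~γ = min(1, 1 − 0.14 + 0.86) = min(1, 1.72) = 1.00
β -> γ = min(1, 1 − 0.76 + 0.14) = min(1, 0.38) = 0.38
((γ /\ β) -> ~γ) -> (β -> γ) = min(1, 1 − 1.00 + 0.38) = min(1, 0.38) = 0.38
~γ -> α = min(1, 1 − 0.86 + 0.80) = min(1, 0.94) = 0.94
~(~γ -> α) = 1 − 0.94 = 0.06
~(~γ -> α) /\ γ = min(0.06, 0.14) = 0.06
(((γ /\ β) -> ~γ) -> (β -> γ)) -> (~(~γ -> α) /\ γ) = min(1, 1 − 0.38 + 0.06) = min(1, 0.68) = 0.68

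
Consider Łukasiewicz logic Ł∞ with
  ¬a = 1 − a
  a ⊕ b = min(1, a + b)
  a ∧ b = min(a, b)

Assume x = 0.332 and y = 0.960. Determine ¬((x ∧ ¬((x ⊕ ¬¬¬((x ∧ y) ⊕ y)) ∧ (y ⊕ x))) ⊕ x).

x ∧ y = min(0.332, 0.960) = 0.332
(x ∧ y) ⊕ y = min(1, 0.332 + 0.960) = min(1, 1.292) = 1.000
¬((x ∧ y) ⊕ y) = 1 − 1.000 = 0.000
¬¬((x ∧ y) ⊕ y) = 1 − 0.000 = 1.000
¬¬¬((x ∧ y) ⊕ y) = 1 − 1.000 = 0.000
x ⊕ ¬¬¬((x ∧ y) ⊕ y) = min(1, 0.332 + 0.000) = min(1, 0.332) = 0.332
y ⊕ x = min(1, 0.960 + 0.332) = min(1, 1.292) = 1.000
(x ⊕ ¬¬¬((x ∧ y) ⊕ y)) ∧ (y ⊕ x) = min(0.332, 1.000) = 0.332
¬((x ⊕ ¬¬¬((x ∧ y) ⊕ y)) ∧ (y ⊕ x)) = 1 − 0.332 = 0.668
x ∧ ¬((x ⊕ ¬¬¬((x ∧ y) ⊕ y)) ∧ (y ⊕ x)) = min(0.332, 0.668) = 0.332
(x ∧ ¬((x ⊕ ¬¬¬((x ∧ y) ⊕ y)) ∧ (y ⊕ x))) ⊕ x = min(1, 0.332 + 0.332) = min(1, 0.664) = 0.664
¬((x ∧ ¬((x ⊕ ¬¬¬((x ∧ y) ⊕ y)) ∧ (y ⊕ x))) ⊕ x) = 1 − 0.664 = 0.336

0.336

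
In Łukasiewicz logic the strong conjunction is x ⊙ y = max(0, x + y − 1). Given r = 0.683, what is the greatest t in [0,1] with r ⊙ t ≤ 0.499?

The residuum of the Łukasiewicz t-norm gives the supremum: min(1, 1 − 0.683 + 0.499).
1 − 0.683 + 0.499 = 0.816, so t = min(1, 0.816) = 0.816.
Check: 0.683 ⊙ 0.816 = max(0, 0.499) = 0.499 ≤ 0.499.

0.816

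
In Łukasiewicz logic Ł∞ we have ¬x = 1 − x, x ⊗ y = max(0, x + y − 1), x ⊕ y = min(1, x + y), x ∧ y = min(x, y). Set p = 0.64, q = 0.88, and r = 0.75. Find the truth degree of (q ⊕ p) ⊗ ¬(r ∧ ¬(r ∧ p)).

q ⊕ p = min(1, 0.88 + 0.64) = min(1, 1.52) = 1.00
r ∧ p = min(0.75, 0.64) = 0.64
¬(r ∧ p) = 1 − 0.64 = 0.36
r ∧ ¬(r ∧ p) = min(0.75, 0.36) = 0.36
¬(r ∧ ¬(r ∧ p)) = 1 − 0.36 = 0.64
(q ⊕ p) ⊗ ¬(r ∧ ¬(r ∧ p)) = max(0, 1.00 + 0.64 − 1) = max(0, 0.64) = 0.64

0.64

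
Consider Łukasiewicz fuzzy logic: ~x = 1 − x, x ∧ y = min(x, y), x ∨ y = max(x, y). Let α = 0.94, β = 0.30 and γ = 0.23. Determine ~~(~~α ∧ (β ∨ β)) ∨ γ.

0.30

~α = 1 − 0.94 = 0.06
~~α = 1 − 0.06 = 0.94
β ∨ β = max(0.30, 0.30) = 0.30
~~α ∧ (β ∨ β) = min(0.94, 0.30) = 0.30
~(~~α ∧ (β ∨ β)) = 1 − 0.30 = 0.70
~~(~~α ∧ (β ∨ β)) = 1 − 0.70 = 0.30
~~(~~α ∧ (β ∨ β)) ∨ γ = max(0.30, 0.23) = 0.30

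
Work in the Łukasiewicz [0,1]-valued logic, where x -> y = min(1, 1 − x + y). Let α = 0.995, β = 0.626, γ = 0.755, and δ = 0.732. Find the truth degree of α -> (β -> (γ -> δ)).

1.000

γ -> δ = min(1, 1 − 0.755 + 0.732) = min(1, 0.977) = 0.977
β -> (γ -> δ) = min(1, 1 − 0.626 + 0.977) = min(1, 1.351) = 1.000
α -> (β -> (γ -> δ)) = min(1, 1 − 0.995 + 1.000) = min(1, 1.005) = 1.000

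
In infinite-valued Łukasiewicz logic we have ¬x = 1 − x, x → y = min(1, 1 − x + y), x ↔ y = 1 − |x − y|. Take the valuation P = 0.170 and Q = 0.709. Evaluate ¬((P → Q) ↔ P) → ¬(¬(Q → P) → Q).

P → Q = min(1, 1 − 0.170 + 0.709) = min(1, 1.539) = 1.000
(P → Q) ↔ P = 1 − |1.000 − 0.170| = 1 − 0.830 = 0.170
¬((P → Q) ↔ P) = 1 − 0.170 = 0.830
Q → P = min(1, 1 − 0.709 + 0.170) = min(1, 0.461) = 0.461
¬(Q → P) = 1 − 0.461 = 0.539
¬(Q → P) → Q = min(1, 1 − 0.539 + 0.709) = min(1, 1.170) = 1.000
¬(¬(Q → P) → Q) = 1 − 1.000 = 0.000
¬((P → Q) ↔ P) → ¬(¬(Q → P) → Q) = min(1, 1 − 0.830 + 0.000) = min(1, 0.170) = 0.170

0.170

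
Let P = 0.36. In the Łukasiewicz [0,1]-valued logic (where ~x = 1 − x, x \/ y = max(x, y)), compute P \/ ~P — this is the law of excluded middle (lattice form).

~P = 1 − 0.36 = 0.64
P \/ ~P = max(0.36, 0.64) = 0.64
(The value 0.64 < 1 shows this instance is not satisfied; not a Ł∞-tautology — its value is max(a, 1−a).)

0.64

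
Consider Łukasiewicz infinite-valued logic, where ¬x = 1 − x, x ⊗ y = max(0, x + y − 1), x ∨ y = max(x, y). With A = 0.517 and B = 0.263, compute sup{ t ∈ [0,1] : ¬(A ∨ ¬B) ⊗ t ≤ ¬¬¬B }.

¬B = 1 − 0.263 = 0.737
A ∨ ¬B = max(0.517, 0.737) = 0.737
¬(A ∨ ¬B) = 1 − 0.737 = 0.263
So the left factor is ¬(A ∨ ¬B) = 0.263.
¬¬B = 1 − 0.737 = 0.263
¬¬¬B = 1 − 0.263 = 0.737
So the right-hand bound is ¬¬¬B = 0.737.
The residuum of the Łukasiewicz t-norm gives the supremum: min(1, 1 − 0.263 + 0.737).
1 − 0.263 + 0.737 = 1.474, so t = min(1, 1.474) = 1.000.
Check: 0.263 ⊗ 1.000 = max(0, 0.263) = 0.263 ≤ 0.737.

1.000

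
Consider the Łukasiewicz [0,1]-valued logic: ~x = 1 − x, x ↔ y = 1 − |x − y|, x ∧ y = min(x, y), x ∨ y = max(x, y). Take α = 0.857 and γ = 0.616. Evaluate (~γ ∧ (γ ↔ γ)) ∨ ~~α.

~γ = 1 − 0.616 = 0.384
γ ↔ γ = 1 − |0.616 − 0.616| = 1 − 0.000 = 1.000
~γ ∧ (γ ↔ γ) = min(0.384, 1.000) = 0.384
~α = 1 − 0.857 = 0.143
~~α = 1 − 0.143 = 0.857
(~γ ∧ (γ ↔ γ)) ∨ ~~α = max(0.384, 0.857) = 0.857

0.857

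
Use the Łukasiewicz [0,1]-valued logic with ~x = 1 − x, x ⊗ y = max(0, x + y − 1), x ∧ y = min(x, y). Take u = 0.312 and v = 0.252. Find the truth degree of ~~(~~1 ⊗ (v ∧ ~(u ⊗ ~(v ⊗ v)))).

0.252

~1 = 1 − 1.000 = 0.000
~~1 = 1 − 0.000 = 1.000
v ⊗ v = max(0, 0.252 + 0.252 − 1) = max(0, -0.496) = 0.000
~(v ⊗ v) = 1 − 0.000 = 1.000
u ⊗ ~(v ⊗ v) = max(0, 0.312 + 1.000 − 1) = max(0, 0.312) = 0.312
~(u ⊗ ~(v ⊗ v)) = 1 − 0.312 = 0.688
v ∧ ~(u ⊗ ~(v ⊗ v)) = min(0.252, 0.688) = 0.252
~~1 ⊗ (v ∧ ~(u ⊗ ~(v ⊗ v))) = max(0, 1.000 + 0.252 − 1) = max(0, 0.252) = 0.252
~(~~1 ⊗ (v ∧ ~(u ⊗ ~(v ⊗ v)))) = 1 − 0.252 = 0.748
~~(~~1 ⊗ (v ∧ ~(u ⊗ ~(v ⊗ v)))) = 1 − 0.748 = 0.252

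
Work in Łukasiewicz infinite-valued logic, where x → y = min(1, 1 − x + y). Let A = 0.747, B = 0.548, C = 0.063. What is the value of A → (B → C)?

B → C = min(1, 1 − 0.548 + 0.063) = min(1, 0.515) = 0.515
A → (B → C) = min(1, 1 − 0.747 + 0.515) = min(1, 0.768) = 0.768

0.768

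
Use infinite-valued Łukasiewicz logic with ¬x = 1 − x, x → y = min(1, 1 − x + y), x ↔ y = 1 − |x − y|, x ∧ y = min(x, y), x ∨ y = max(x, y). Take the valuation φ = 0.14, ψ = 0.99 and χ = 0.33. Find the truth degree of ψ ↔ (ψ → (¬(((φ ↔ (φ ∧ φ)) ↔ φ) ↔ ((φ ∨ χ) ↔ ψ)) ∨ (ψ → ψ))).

0.99

φ ∧ φ = min(0.14, 0.14) = 0.14
φ ↔ (φ ∧ φ) = 1 − |0.14 − 0.14| = 1 − 0.00 = 1.00
(φ ↔ (φ ∧ φ)) ↔ φ = 1 − |1.00 − 0.14| = 1 − 0.86 = 0.14
φ ∨ χ = max(0.14, 0.33) = 0.33
(φ ∨ χ) ↔ ψ = 1 − |0.33 − 0.99| = 1 − 0.66 = 0.34
((φ ↔ (φ ∧ φ)) ↔ φ) ↔ ((φ ∨ χ) ↔ ψ) = 1 − |0.14 − 0.34| = 1 − 0.20 = 0.80
¬(((φ ↔ (φ ∧ φ)) ↔ φ) ↔ ((φ ∨ χ) ↔ ψ)) = 1 − 0.80 = 0.20
ψ → ψ = min(1, 1 − 0.99 + 0.99) = min(1, 1.00) = 1.00
¬(((φ ↔ (φ ∧ φ)) ↔ φ) ↔ ((φ ∨ χ) ↔ ψ)) ∨ (ψ → ψ) = max(0.20, 1.00) = 1.00
ψ → (¬(((φ ↔ (φ ∧ φ)) ↔ φ) ↔ ((φ ∨ χ) ↔ ψ)) ∨ (ψ → ψ)) = min(1, 1 − 0.99 + 1.00) = min(1, 1.01) = 1.00
ψ ↔ (ψ → (¬(((φ ↔ (φ ∧ φ)) ↔ φ) ↔ ((φ ∨ χ) ↔ ψ)) ∨ (ψ → ψ))) = 1 − |0.99 − 1.00| = 1 − 0.01 = 0.99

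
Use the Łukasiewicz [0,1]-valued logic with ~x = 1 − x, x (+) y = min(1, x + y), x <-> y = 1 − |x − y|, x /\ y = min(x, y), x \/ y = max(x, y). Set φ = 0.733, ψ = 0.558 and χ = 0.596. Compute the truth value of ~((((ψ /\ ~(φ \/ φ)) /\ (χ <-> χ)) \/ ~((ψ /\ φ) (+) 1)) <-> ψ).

0.291

φ \/ φ = max(0.733, 0.733) = 0.733
~(φ \/ φ) = 1 − 0.733 = 0.267
ψ /\ ~(φ \/ φ) = min(0.558, 0.267) = 0.267
χ <-> χ = 1 − |0.596 − 0.596| = 1 − 0.000 = 1.000
(ψ /\ ~(φ \/ φ)) /\ (χ <-> χ) = min(0.267, 1.000) = 0.267
ψ /\ φ = min(0.558, 0.733) = 0.558
(ψ /\ φ) (+) 1 = min(1, 0.558 + 1.000) = min(1, 1.558) = 1.000
~((ψ /\ φ) (+) 1) = 1 − 1.000 = 0.000
((ψ /\ ~(φ \/ φ)) /\ (χ <-> χ)) \/ ~((ψ /\ φ) (+) 1) = max(0.267, 0.000) = 0.267
(((ψ /\ ~(φ \/ φ)) /\ (χ <-> χ)) \/ ~((ψ /\ φ) (+) 1)) <-> ψ = 1 − |0.267 − 0.558| = 1 − 0.291 = 0.709
~((((ψ /\ ~(φ \/ φ)) /\ (χ <-> χ)) \/ ~((ψ /\ φ) (+) 1)) <-> ψ) = 1 − 0.709 = 0.291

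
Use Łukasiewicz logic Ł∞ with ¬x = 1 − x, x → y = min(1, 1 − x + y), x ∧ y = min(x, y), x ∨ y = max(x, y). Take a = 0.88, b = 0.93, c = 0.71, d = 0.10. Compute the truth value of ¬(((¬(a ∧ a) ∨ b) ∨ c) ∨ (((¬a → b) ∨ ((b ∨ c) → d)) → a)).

0.07

a ∧ a = min(0.88, 0.88) = 0.88
¬(a ∧ a) = 1 − 0.88 = 0.12
¬(a ∧ a) ∨ b = max(0.12, 0.93) = 0.93
(¬(a ∧ a) ∨ b) ∨ c = max(0.93, 0.71) = 0.93
¬a = 1 − 0.88 = 0.12
¬a → b = min(1, 1 − 0.12 + 0.93) = min(1, 1.81) = 1.00
b ∨ c = max(0.93, 0.71) = 0.93
(b ∨ c) → d = min(1, 1 − 0.93 + 0.10) = min(1, 0.17) = 0.17
(¬a → b) ∨ ((b ∨ c) → d) = max(1.00, 0.17) = 1.00
((¬a → b) ∨ ((b ∨ c) → d)) → a = min(1, 1 − 1.00 + 0.88) = min(1, 0.88) = 0.88
((¬(a ∧ a) ∨ b) ∨ c) ∨ (((¬a → b) ∨ ((b ∨ c) → d)) → a) = max(0.93, 0.88) = 0.93
¬(((¬(a ∧ a) ∨ b) ∨ c) ∨ (((¬a → b) ∨ ((b ∨ c) → d)) → a)) = 1 − 0.93 = 0.07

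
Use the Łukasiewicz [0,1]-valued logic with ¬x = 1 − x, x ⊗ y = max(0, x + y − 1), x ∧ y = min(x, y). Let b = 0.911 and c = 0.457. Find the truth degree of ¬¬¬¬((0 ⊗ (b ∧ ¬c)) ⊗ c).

¬c = 1 − 0.457 = 0.543
b ∧ ¬c = min(0.911, 0.543) = 0.543
0 ⊗ (b ∧ ¬c) = max(0, 0.000 + 0.543 − 1) = max(0, -0.457) = 0.000
(0 ⊗ (b ∧ ¬c)) ⊗ c = max(0, 0.000 + 0.457 − 1) = max(0, -0.543) = 0.000
¬((0 ⊗ (b ∧ ¬c)) ⊗ c) = 1 − 0.000 = 1.000
¬¬((0 ⊗ (b ∧ ¬c)) ⊗ c) = 1 − 1.000 = 0.000
¬¬¬((0 ⊗ (b ∧ ¬c)) ⊗ c) = 1 − 0.000 = 1.000
¬¬¬¬((0 ⊗ (b ∧ ¬c)) ⊗ c) = 1 − 1.000 = 0.000

0.000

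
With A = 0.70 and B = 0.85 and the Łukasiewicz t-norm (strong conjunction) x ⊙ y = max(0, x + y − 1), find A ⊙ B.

A ⊙ B = max(0, 0.70 + 0.85 − 1) = max(0, 0.55) = 0.55
For comparison, the Gödel (minimum) t-norm min(x, y) would give 0.70.

0.55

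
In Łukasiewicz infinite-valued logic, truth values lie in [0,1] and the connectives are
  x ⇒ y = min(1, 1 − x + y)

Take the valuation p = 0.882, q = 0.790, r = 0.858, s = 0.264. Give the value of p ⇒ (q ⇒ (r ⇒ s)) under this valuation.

r ⇒ s = min(1, 1 − 0.858 + 0.264) = min(1, 0.406) = 0.406
q ⇒ (r ⇒ s) = min(1, 1 − 0.790 + 0.406) = min(1, 0.616) = 0.616
p ⇒ (q ⇒ (r ⇒ s)) = min(1, 1 − 0.882 + 0.616) = min(1, 0.734) = 0.734

0.734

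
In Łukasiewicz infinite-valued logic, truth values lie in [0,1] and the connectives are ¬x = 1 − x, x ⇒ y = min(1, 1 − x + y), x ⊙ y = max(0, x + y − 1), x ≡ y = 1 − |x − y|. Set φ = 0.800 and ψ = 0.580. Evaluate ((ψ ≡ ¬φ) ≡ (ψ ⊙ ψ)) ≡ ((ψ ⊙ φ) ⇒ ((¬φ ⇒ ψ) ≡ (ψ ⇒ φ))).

¬φ = 1 − 0.800 = 0.200
ψ ≡ ¬φ = 1 − |0.580 − 0.200| = 1 − 0.380 = 0.620
ψ ⊙ ψ = max(0, 0.580 + 0.580 − 1) = max(0, 0.160) = 0.160
(ψ ≡ ¬φ) ≡ (ψ ⊙ ψ) = 1 − |0.620 − 0.160| = 1 − 0.460 = 0.540
ψ ⊙ φ = max(0, 0.580 + 0.800 − 1) = max(0, 0.380) = 0.380
¬φ ⇒ ψ = min(1, 1 − 0.200 + 0.580) = min(1, 1.380) = 1.000
ψ ⇒ φ = min(1, 1 − 0.580 + 0.800) = min(1, 1.220) = 1.000
(¬φ ⇒ ψ) ≡ (ψ ⇒ φ) = 1 − |1.000 − 1.000| = 1 − 0.000 = 1.000
(ψ ⊙ φ) ⇒ ((¬φ ⇒ ψ) ≡ (ψ ⇒ φ)) = min(1, 1 − 0.380 + 1.000) = min(1, 1.620) = 1.000
((ψ ≡ ¬φ) ≡ (ψ ⊙ ψ)) ≡ ((ψ ⊙ φ) ⇒ ((¬φ ⇒ ψ) ≡ (ψ ⇒ φ))) = 1 − |0.540 − 1.000| = 1 − 0.460 = 0.540

0.540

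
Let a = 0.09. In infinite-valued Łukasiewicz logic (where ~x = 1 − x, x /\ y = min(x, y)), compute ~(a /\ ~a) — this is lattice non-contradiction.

~a = 1 − 0.09 = 0.91
a /\ ~a = min(0.09, 0.91) = 0.09
~(a /\ ~a) = 1 − 0.09 = 0.91
(The value 0.91 < 1 shows this instance is not satisfied; not a Ł∞-tautology — its value is 1 − min(a, 1−a).)

0.91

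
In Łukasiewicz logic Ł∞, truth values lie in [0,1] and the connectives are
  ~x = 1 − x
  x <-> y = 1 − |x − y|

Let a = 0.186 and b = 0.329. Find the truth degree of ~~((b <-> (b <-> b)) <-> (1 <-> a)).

0.857

b <-> b = 1 − |0.329 − 0.329| = 1 − 0.000 = 1.000
b <-> (b <-> b) = 1 − |0.329 − 1.000| = 1 − 0.671 = 0.329
1 <-> a = 1 − |1.000 − 0.186| = 1 − 0.814 = 0.186
(b <-> (b <-> b)) <-> (1 <-> a) = 1 − |0.329 − 0.186| = 1 − 0.143 = 0.857
~((b <-> (b <-> b)) <-> (1 <-> a)) = 1 − 0.857 = 0.143
~~((b <-> (b <-> b)) <-> (1 <-> a)) = 1 − 0.143 = 0.857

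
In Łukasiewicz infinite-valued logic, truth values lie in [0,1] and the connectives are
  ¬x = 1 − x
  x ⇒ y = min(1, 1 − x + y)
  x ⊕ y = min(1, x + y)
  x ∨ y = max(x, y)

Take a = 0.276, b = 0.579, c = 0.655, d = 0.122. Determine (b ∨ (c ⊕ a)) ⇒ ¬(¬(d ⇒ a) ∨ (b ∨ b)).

c ⊕ a = min(1, 0.655 + 0.276) = min(1, 0.931) = 0.931
b ∨ (c ⊕ a) = max(0.579, 0.931) = 0.931
d ⇒ a = min(1, 1 − 0.122 + 0.276) = min(1, 1.154) = 1.000
¬(d ⇒ a) = 1 − 1.000 = 0.000
b ∨ b = max(0.579, 0.579) = 0.579
¬(d ⇒ a) ∨ (b ∨ b) = max(0.000, 0.579) = 0.579
¬(¬(d ⇒ a) ∨ (b ∨ b)) = 1 − 0.579 = 0.421
(b ∨ (c ⊕ a)) ⇒ ¬(¬(d ⇒ a) ∨ (b ∨ b)) = min(1, 1 − 0.931 + 0.421) = min(1, 0.490) = 0.490

0.490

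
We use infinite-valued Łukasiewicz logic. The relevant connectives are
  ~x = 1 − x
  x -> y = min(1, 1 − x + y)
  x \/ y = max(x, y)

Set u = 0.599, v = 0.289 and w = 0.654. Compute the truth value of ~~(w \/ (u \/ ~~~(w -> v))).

0.654

w -> v = min(1, 1 − 0.654 + 0.289) = min(1, 0.635) = 0.635
~(w -> v) = 1 − 0.635 = 0.365
~~(w -> v) = 1 − 0.365 = 0.635
~~~(w -> v) = 1 − 0.635 = 0.365
u \/ ~~~(w -> v) = max(0.599, 0.365) = 0.599
w \/ (u \/ ~~~(w -> v)) = max(0.654, 0.599) = 0.654
~(w \/ (u \/ ~~~(w -> v))) = 1 − 0.654 = 0.346
~~(w \/ (u \/ ~~~(w -> v))) = 1 − 0.346 = 0.654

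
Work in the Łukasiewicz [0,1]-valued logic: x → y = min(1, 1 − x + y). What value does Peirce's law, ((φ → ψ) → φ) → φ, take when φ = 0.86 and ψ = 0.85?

φ → ψ = min(1, 1 − 0.86 + 0.85) = min(1, 0.99) = 0.99
(φ → ψ) → φ = min(1, 1 − 0.99 + 0.86) = min(1, 0.87) = 0.87
((φ → ψ) → φ) → φ = min(1, 1 − 0.87 + 0.86) = min(1, 0.99) = 0.99
(The value 0.99 < 1 shows this instance is not satisfied; not a Ł∞-tautology in general.)

0.99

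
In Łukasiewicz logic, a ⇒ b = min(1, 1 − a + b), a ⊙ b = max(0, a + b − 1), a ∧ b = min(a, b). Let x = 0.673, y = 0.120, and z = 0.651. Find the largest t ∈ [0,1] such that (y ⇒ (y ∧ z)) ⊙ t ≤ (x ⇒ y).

0.447

y ∧ z = min(0.120, 0.651) = 0.120
y ⇒ (y ∧ z) = min(1, 1 − 0.120 + 0.120) = min(1, 1.000) = 1.000
So the left factor is y ⇒ (y ∧ z) = 1.000.
x ⇒ y = min(1, 1 − 0.673 + 0.120) = min(1, 0.447) = 0.447
So the right-hand bound is x ⇒ y = 0.447.
The residuum of the Łukasiewicz t-norm gives the supremum: min(1, 1 − 1.000 + 0.447).
1 − 1.000 + 0.447 = 0.447, so t = min(1, 0.447) = 0.447.
Check: 1.000 ⊙ 0.447 = max(0, 0.447) = 0.447 ≤ 0.447.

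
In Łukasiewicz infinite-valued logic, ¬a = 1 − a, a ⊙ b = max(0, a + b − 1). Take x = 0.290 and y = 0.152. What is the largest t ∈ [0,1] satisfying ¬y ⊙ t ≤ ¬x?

¬y = 1 − 0.152 = 0.848
So the left factor is ¬y = 0.848.
¬x = 1 − 0.290 = 0.710
So the right-hand bound is ¬x = 0.710.
The residuum of the Łukasiewicz t-norm gives the supremum: min(1, 1 − 0.848 + 0.710).
1 − 0.848 + 0.710 = 0.862, so t = min(1, 0.862) = 0.862.
Check: 0.848 ⊙ 0.862 = max(0, 0.710) = 0.710 ≤ 0.710.

0.862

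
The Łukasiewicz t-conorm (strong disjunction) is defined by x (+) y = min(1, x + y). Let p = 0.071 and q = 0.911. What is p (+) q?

p (+) q = min(1, 0.071 + 0.911) = min(1, 0.982) = 0.982
For comparison, the Gödel t-conorm max(x, y) would give 0.911.

0.982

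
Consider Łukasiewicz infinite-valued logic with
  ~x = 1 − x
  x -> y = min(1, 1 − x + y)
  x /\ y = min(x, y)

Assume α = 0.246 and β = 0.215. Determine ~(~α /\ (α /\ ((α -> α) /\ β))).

~α = 1 − 0.246 = 0.754
α -> α = min(1, 1 − 0.246 + 0.246) = min(1, 1.000) = 1.000
(α -> α) /\ β = min(1.000, 0.215) = 0.215
α /\ ((α -> α) /\ β) = min(0.246, 0.215) = 0.215
~α /\ (α /\ ((α -> α) /\ β)) = min(0.754, 0.215) = 0.215
~(~α /\ (α /\ ((α -> α) /\ β))) = 1 − 0.215 = 0.785

0.785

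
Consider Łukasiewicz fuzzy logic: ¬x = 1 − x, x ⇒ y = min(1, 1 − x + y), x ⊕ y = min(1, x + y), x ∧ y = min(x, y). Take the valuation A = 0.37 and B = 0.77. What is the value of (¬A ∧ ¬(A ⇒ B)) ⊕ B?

0.77

¬A = 1 − 0.37 = 0.63
A ⇒ B = min(1, 1 − 0.37 + 0.77) = min(1, 1.40) = 1.00
¬(A ⇒ B) = 1 − 1.00 = 0.00
¬A ∧ ¬(A ⇒ B) = min(0.63, 0.00) = 0.00
(¬A ∧ ¬(A ⇒ B)) ⊕ B = min(1, 0.00 + 0.77) = min(1, 0.77) = 0.77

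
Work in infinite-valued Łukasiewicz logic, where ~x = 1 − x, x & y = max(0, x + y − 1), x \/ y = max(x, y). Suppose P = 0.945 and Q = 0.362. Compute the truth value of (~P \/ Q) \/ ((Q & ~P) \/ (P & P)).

~P = 1 − 0.945 = 0.055
~P \/ Q = max(0.055, 0.362) = 0.362
Q & ~P = max(0, 0.362 + 0.055 − 1) = max(0, -0.583) = 0.000
P & P = max(0, 0.945 + 0.945 − 1) = max(0, 0.890) = 0.890
(Q & ~P) \/ (P & P) = max(0.000, 0.890) = 0.890
(~P \/ Q) \/ ((Q & ~P) \/ (P & P)) = max(0.362, 0.890) = 0.890

0.890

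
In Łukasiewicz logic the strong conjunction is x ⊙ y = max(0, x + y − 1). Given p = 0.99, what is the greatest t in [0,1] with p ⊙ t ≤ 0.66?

The residuum of the Łukasiewicz t-norm gives the supremum: min(1, 1 − 0.99 + 0.66).
1 − 0.99 + 0.66 = 0.67, so t = min(1, 0.67) = 0.67.
Check: 0.99 ⊙ 0.67 = max(0, 0.66) = 0.66 ≤ 0.66.

0.67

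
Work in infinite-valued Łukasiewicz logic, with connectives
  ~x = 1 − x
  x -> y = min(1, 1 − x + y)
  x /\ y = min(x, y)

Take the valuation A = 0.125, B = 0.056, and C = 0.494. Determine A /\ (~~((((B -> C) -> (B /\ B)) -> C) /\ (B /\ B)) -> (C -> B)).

0.125

B -> C = min(1, 1 − 0.056 + 0.494) = min(1, 1.438) = 1.000
B /\ B = min(0.056, 0.056) = 0.056
(B -> C) -> (B /\ B) = min(1, 1 − 1.000 + 0.056) = min(1, 0.056) = 0.056
((B -> C) -> (B /\ B)) -> C = min(1, 1 − 0.056 + 0.494) = min(1, 1.438) = 1.000
(((B -> C) -> (B /\ B)) -> C) /\ (B /\ B) = min(1.000, 0.056) = 0.056
~((((B -> C) -> (B /\ B)) -> C) /\ (B /\ B)) = 1 − 0.056 = 0.944
~~((((B -> C) -> (B /\ B)) -> C) /\ (B /\ B)) = 1 − 0.944 = 0.056
C -> B = min(1, 1 − 0.494 + 0.056) = min(1, 0.562) = 0.562
~~((((B -> C) -> (B /\ B)) -> C) /\ (B /\ B)) -> (C -> B) = min(1, 1 − 0.056 + 0.562) = min(1, 1.506) = 1.000
A /\ (~~((((B -> C) -> (B /\ B)) -> C) /\ (B /\ B)) -> (C -> B)) = min(0.125, 1.000) = 0.125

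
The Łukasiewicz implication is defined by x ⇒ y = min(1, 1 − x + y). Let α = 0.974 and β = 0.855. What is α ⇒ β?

α ⇒ β = min(1, 1 − 0.974 + 0.855) = min(1, 0.881) = 0.881
For comparison, the Gödel implication (1 if x ≤ y else y) would give 0.855.

0.881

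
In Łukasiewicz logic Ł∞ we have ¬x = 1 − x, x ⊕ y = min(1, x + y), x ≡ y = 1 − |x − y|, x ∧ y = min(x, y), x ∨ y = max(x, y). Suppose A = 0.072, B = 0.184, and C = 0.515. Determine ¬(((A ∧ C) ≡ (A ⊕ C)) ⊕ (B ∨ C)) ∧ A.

A ∧ C = min(0.072, 0.515) = 0.072
A ⊕ C = min(1, 0.072 + 0.515) = min(1, 0.587) = 0.587
(A ∧ C) ≡ (A ⊕ C) = 1 − |0.072 − 0.587| = 1 − 0.515 = 0.485
B ∨ C = max(0.184, 0.515) = 0.515
((A ∧ C) ≡ (A ⊕ C)) ⊕ (B ∨ C) = min(1, 0.485 + 0.515) = min(1, 1.000) = 1.000
¬(((A ∧ C) ≡ (A ⊕ C)) ⊕ (B ∨ C)) = 1 − 1.000 = 0.000
¬(((A ∧ C) ≡ (A ⊕ C)) ⊕ (B ∨ C)) ∧ A = min(0.000, 0.072) = 0.000

0.000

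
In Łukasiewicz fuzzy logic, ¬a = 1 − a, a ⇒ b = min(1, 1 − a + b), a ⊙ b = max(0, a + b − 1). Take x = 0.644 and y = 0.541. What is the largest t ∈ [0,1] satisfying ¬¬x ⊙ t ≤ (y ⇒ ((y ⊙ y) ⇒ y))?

1.000

¬x = 1 − 0.644 = 0.356
¬¬x = 1 − 0.356 = 0.644
So the left factor is ¬¬x = 0.644.
y ⊙ y = max(0, 0.541 + 0.541 − 1) = max(0, 0.082) = 0.082
(y ⊙ y) ⇒ y = min(1, 1 − 0.082 + 0.541) = min(1, 1.459) = 1.000
y ⇒ ((y ⊙ y) ⇒ y) = min(1, 1 − 0.541 + 1.000) = min(1, 1.459) = 1.000
So the right-hand bound is y ⇒ ((y ⊙ y) ⇒ y) = 1.000.
The residuum of the Łukasiewicz t-norm gives the supremum: min(1, 1 − 0.644 + 1.000).
1 − 0.644 + 1.000 = 1.356, so t = min(1, 1.356) = 1.000.
Check: 0.644 ⊙ 1.000 = max(0, 0.644) = 0.644 ≤ 1.000.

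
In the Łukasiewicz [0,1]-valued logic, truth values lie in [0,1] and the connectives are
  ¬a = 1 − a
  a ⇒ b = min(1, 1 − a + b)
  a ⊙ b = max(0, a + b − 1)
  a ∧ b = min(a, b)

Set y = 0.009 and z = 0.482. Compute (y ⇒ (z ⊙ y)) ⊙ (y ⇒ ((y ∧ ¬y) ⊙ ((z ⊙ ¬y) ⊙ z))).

0.982

z ⊙ y = max(0, 0.482 + 0.009 − 1) = max(0, -0.509) = 0.000
y ⇒ (z ⊙ y) = min(1, 1 − 0.009 + 0.000) = min(1, 0.991) = 0.991
¬y = 1 − 0.009 = 0.991
y ∧ ¬y = min(0.009, 0.991) = 0.009
z ⊙ ¬y = max(0, 0.482 + 0.991 − 1) = max(0, 0.473) = 0.473
(z ⊙ ¬y) ⊙ z = max(0, 0.473 + 0.482 − 1) = max(0, -0.045) = 0.000
(y ∧ ¬y) ⊙ ((z ⊙ ¬y) ⊙ z) = max(0, 0.009 + 0.000 − 1) = max(0, -0.991) = 0.000
y ⇒ ((y ∧ ¬y) ⊙ ((z ⊙ ¬y) ⊙ z)) = min(1, 1 − 0.009 + 0.000) = min(1, 0.991) = 0.991
(y ⇒ (z ⊙ y)) ⊙ (y ⇒ ((y ∧ ¬y) ⊙ ((z ⊙ ¬y) ⊙ z))) = max(0, 0.991 + 0.991 − 1) = max(0, 0.982) = 0.982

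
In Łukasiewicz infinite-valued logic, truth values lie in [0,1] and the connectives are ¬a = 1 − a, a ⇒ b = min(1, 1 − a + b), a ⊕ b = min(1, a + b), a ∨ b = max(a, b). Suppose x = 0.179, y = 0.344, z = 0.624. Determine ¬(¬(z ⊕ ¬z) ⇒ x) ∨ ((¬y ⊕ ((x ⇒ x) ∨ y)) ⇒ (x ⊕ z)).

0.803

¬z = 1 − 0.624 = 0.376
z ⊕ ¬z = min(1, 0.624 + 0.376) = min(1, 1.000) = 1.000
¬(z ⊕ ¬z) = 1 − 1.000 = 0.000
¬(z ⊕ ¬z) ⇒ x = min(1, 1 − 0.000 + 0.179) = min(1, 1.179) = 1.000
¬(¬(z ⊕ ¬z) ⇒ x) = 1 − 1.000 = 0.000
¬y = 1 − 0.344 = 0.656
x ⇒ x = min(1, 1 − 0.179 + 0.179) = min(1, 1.000) = 1.000
(x ⇒ x) ∨ y = max(1.000, 0.344) = 1.000
¬y ⊕ ((x ⇒ x) ∨ y) = min(1, 0.656 + 1.000) = min(1, 1.656) = 1.000
x ⊕ z = min(1, 0.179 + 0.624) = min(1, 0.803) = 0.803
(¬y ⊕ ((x ⇒ x) ∨ y)) ⇒ (x ⊕ z) = min(1, 1 − 1.000 + 0.803) = min(1, 0.803) = 0.803
¬(¬(z ⊕ ¬z) ⇒ x) ∨ ((¬y ⊕ ((x ⇒ x) ∨ y)) ⇒ (x ⊕ z)) = max(0.000, 0.803) = 0.803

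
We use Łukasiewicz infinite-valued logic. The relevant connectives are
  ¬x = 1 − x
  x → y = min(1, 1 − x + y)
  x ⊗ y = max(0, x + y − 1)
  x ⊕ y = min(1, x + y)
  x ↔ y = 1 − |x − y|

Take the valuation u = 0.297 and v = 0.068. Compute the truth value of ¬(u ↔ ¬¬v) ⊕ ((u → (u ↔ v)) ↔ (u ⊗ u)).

0.229

¬v = 1 − 0.068 = 0.932
¬¬v = 1 − 0.932 = 0.068
u ↔ ¬¬v = 1 − |0.297 − 0.068| = 1 − 0.229 = 0.771
¬(u ↔ ¬¬v) = 1 − 0.771 = 0.229
u ↔ v = 1 − |0.297 − 0.068| = 1 − 0.229 = 0.771
u → (u ↔ v) = min(1, 1 − 0.297 + 0.771) = min(1, 1.474) = 1.000
u ⊗ u = max(0, 0.297 + 0.297 − 1) = max(0, -0.406) = 0.000
(u → (u ↔ v)) ↔ (u ⊗ u) = 1 − |1.000 − 0.000| = 1 − 1.000 = 0.000
¬(u ↔ ¬¬v) ⊕ ((u → (u ↔ v)) ↔ (u ⊗ u)) = min(1, 0.229 + 0.000) = min(1, 0.229) = 0.229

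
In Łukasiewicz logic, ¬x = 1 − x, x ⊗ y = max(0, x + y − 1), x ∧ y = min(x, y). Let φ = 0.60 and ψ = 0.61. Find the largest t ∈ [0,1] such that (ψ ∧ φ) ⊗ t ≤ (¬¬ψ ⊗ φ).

0.61

ψ ∧ φ = min(0.61, 0.60) = 0.60
So the left factor is ψ ∧ φ = 0.60.
¬ψ = 1 − 0.61 = 0.39
¬¬ψ = 1 − 0.39 = 0.61
¬¬ψ ⊗ φ = max(0, 0.61 + 0.60 − 1) = max(0, 0.21) = 0.21
So the right-hand bound is ¬¬ψ ⊗ φ = 0.21.
The residuum of the Łukasiewicz t-norm gives the supremum: min(1, 1 − 0.60 + 0.21).
1 − 0.60 + 0.21 = 0.61, so t = min(1, 0.61) = 0.61.
Check: 0.60 ⊗ 0.61 = max(0, 0.21) = 0.21 ≤ 0.21.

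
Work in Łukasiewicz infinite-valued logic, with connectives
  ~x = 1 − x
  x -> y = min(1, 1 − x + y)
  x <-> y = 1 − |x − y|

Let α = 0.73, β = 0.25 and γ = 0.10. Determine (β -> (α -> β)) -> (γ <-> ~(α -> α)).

α -> β = min(1, 1 − 0.73 + 0.25) = min(1, 0.52) = 0.52
β -> (α -> β) = min(1, 1 − 0.25 + 0.52) = min(1, 1.27) = 1.00
α -> α = min(1, 1 − 0.73 + 0.73) = min(1, 1.00) = 1.00
~(α -> α) = 1 − 1.00 = 0.00
γ <-> ~(α -> α) = 1 − |0.10 − 0.00| = 1 − 0.10 = 0.90
(β -> (α -> β)) -> (γ <-> ~(α -> α)) = min(1, 1 − 1.00 + 0.90) = min(1, 0.90) = 0.90

0.90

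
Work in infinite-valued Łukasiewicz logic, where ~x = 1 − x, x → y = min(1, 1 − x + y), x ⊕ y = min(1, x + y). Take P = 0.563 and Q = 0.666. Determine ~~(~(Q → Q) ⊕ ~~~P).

0.437

Q → Q = min(1, 1 − 0.666 + 0.666) = min(1, 1.000) = 1.000
~(Q → Q) = 1 − 1.000 = 0.000
~P = 1 − 0.563 = 0.437
~~P = 1 − 0.437 = 0.563
~~~P = 1 − 0.563 = 0.437
~(Q → Q) ⊕ ~~~P = min(1, 0.000 + 0.437) = min(1, 0.437) = 0.437
~(~(Q → Q) ⊕ ~~~P) = 1 − 0.437 = 0.563
~~(~(Q → Q) ⊕ ~~~P) = 1 − 0.563 = 0.437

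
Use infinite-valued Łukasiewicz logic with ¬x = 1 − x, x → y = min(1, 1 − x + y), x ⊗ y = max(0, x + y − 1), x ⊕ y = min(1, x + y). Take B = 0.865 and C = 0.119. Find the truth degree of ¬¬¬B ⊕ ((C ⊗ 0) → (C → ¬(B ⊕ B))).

1.000

¬B = 1 − 0.865 = 0.135
¬¬B = 1 − 0.135 = 0.865
¬¬¬B = 1 − 0.865 = 0.135
C ⊗ 0 = max(0, 0.119 + 0.000 − 1) = max(0, -0.881) = 0.000
B ⊕ B = min(1, 0.865 + 0.865) = min(1, 1.730) = 1.000
¬(B ⊕ B) = 1 − 1.000 = 0.000
C → ¬(B ⊕ B) = min(1, 1 − 0.119 + 0.000) = min(1, 0.881) = 0.881
(C ⊗ 0) → (C → ¬(B ⊕ B)) = min(1, 1 − 0.000 + 0.881) = min(1, 1.881) = 1.000
¬¬¬B ⊕ ((C ⊗ 0) → (C → ¬(B ⊕ B))) = min(1, 0.135 + 1.000) = min(1, 1.135) = 1.000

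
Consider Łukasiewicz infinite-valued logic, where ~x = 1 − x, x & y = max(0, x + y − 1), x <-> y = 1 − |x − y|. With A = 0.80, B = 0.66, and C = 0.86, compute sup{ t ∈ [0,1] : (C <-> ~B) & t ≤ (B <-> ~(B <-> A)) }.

~B = 1 − 0.66 = 0.34
C <-> ~B = 1 − |0.86 − 0.34| = 1 − 0.52 = 0.48
So the left factor is C <-> ~B = 0.48.
B <-> A = 1 − |0.66 − 0.80| = 1 − 0.14 = 0.86
~(B <-> A) = 1 − 0.86 = 0.14
B <-> ~(B <-> A) = 1 − |0.66 − 0.14| = 1 − 0.52 = 0.48
So the right-hand bound is B <-> ~(B <-> A) = 0.48.
The residuum of the Łukasiewicz t-norm gives the supremum: min(1, 1 − 0.48 + 0.48).
1 − 0.48 + 0.48 = 1.00, so t = min(1, 1.00) = 1.00.
Check: 0.48 & 1.00 = max(0, 0.48) = 0.48 ≤ 0.48.

1.00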